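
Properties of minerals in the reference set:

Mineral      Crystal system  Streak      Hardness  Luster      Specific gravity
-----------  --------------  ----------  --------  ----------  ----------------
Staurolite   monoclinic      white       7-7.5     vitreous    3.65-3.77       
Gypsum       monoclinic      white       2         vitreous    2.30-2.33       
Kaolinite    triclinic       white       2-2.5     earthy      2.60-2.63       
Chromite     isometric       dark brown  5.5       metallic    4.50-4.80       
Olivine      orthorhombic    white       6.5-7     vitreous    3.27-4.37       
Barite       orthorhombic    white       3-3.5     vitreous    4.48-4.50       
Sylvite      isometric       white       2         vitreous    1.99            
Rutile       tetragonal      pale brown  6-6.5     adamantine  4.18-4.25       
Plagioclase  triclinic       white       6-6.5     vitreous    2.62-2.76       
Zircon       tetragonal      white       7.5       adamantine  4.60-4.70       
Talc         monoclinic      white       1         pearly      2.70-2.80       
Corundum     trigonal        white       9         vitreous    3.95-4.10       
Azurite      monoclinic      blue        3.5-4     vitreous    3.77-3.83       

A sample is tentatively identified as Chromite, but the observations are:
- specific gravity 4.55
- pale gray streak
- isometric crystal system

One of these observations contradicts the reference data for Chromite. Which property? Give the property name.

streak

Specific gravity 4.55: Chromite has SG 4.50-4.80 — matches.
Pale gray streak: Chromite has dark brown streak — outside the reference range.
Isometric crystal system: Chromite has isometric system — matches.
Everything matches except the streak.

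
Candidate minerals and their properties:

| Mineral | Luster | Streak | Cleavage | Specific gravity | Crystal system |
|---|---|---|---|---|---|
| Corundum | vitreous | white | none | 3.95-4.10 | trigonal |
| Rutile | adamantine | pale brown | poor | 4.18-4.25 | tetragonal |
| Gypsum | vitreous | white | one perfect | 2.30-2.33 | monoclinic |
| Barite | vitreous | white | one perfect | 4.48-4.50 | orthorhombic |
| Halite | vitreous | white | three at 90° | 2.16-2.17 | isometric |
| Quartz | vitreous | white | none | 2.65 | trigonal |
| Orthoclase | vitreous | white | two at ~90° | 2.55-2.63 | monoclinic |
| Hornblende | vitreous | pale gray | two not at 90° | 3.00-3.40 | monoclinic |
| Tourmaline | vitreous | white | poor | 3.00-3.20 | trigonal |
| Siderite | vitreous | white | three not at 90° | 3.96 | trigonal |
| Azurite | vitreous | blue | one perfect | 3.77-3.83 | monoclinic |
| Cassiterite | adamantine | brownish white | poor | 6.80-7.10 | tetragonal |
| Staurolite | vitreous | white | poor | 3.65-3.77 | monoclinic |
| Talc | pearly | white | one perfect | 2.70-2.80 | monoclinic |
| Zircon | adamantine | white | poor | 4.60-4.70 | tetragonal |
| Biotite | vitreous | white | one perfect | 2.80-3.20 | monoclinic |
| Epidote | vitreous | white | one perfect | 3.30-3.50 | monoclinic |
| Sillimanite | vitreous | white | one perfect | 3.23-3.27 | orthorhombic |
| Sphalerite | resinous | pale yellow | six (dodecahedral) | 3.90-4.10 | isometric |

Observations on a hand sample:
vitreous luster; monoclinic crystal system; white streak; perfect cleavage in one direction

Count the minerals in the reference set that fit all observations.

Vitreous luster eliminates Rutile, Cassiterite, Talc, Zircon, Sphalerite.
Monoclinic crystal system: narrows the field to Gypsum, Orthoclase, Hornblende, Azurite, Staurolite, Biotite, Epidote.
White streak eliminates Hornblende, Azurite.
Perfect cleavage in one direction eliminates Orthoclase, Staurolite.
The minerals that satisfy all observations are Biotite, Epidote, Gypsum.
That is 3 minerals.

3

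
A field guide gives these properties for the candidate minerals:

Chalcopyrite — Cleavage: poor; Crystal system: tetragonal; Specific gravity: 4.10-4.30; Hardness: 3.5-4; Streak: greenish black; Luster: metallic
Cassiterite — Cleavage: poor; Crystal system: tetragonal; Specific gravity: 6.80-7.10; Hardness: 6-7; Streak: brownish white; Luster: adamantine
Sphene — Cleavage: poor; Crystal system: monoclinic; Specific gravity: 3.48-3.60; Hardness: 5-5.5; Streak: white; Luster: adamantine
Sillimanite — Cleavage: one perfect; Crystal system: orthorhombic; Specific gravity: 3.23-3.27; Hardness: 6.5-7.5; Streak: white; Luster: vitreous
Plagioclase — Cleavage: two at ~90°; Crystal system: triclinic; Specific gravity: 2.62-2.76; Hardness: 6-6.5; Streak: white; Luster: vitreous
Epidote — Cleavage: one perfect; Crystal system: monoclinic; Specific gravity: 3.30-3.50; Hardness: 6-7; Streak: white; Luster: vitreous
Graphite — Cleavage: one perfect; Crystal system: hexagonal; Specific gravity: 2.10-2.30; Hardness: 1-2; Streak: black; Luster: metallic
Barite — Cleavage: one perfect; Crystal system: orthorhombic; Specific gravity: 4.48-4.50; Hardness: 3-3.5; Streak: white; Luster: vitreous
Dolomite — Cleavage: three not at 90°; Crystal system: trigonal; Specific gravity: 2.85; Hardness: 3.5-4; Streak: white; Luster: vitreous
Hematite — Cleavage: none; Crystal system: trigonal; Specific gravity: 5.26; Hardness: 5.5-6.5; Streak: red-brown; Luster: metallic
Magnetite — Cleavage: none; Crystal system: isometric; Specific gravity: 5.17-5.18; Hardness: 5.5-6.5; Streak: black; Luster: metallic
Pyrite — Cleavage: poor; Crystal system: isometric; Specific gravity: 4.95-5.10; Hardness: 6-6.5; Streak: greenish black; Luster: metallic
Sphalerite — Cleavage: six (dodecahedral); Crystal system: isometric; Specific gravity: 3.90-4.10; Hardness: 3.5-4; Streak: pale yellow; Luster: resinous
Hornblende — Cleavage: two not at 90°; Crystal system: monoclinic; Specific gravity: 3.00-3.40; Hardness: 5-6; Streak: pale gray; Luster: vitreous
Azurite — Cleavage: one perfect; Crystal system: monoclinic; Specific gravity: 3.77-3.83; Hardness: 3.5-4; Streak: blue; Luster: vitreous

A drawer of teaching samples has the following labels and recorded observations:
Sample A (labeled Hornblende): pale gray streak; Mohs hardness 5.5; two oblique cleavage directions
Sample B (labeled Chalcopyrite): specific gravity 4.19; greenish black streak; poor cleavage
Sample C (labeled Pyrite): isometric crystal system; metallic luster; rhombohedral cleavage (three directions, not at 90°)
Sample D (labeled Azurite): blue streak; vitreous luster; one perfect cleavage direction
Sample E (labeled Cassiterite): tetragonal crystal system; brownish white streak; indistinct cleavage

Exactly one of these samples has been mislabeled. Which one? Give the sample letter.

Sample A: all recorded properties match Hornblende.
Sample B: all recorded properties match Chalcopyrite.
Sample C: Pyrite has cleavage poor, but the record shows rhombohedral cleavage (three directions, not at 90°) — this label is wrong.
Sample D: all recorded properties match Azurite.
Sample E: all recorded properties match Cassiterite.
Sample C is the mislabeled one.

C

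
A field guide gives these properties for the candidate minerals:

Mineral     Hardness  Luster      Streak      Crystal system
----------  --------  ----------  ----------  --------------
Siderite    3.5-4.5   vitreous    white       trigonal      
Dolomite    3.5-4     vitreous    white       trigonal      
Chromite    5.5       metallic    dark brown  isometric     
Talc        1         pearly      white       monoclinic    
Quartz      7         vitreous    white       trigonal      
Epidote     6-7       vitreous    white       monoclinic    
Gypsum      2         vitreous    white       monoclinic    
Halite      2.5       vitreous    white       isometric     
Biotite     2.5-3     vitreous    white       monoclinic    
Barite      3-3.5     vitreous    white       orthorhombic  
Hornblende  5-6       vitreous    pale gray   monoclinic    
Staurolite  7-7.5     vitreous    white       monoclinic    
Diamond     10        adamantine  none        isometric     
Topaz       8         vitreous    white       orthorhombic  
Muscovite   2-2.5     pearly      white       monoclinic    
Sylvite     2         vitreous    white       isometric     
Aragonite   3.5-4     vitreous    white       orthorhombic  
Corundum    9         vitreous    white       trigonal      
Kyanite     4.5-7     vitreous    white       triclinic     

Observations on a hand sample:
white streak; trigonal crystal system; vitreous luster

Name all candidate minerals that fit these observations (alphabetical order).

White streak eliminates Chromite, Hornblende, Diamond.
Trigonal crystal system — narrows the field to Siderite, Dolomite, Quartz, Corundum.
Vitreous luster — every remaining candidate is consistent.
Remaining candidates: Corundum, Dolomite, Quartz, Siderite.

Corundum, Dolomite, Quartz, Siderite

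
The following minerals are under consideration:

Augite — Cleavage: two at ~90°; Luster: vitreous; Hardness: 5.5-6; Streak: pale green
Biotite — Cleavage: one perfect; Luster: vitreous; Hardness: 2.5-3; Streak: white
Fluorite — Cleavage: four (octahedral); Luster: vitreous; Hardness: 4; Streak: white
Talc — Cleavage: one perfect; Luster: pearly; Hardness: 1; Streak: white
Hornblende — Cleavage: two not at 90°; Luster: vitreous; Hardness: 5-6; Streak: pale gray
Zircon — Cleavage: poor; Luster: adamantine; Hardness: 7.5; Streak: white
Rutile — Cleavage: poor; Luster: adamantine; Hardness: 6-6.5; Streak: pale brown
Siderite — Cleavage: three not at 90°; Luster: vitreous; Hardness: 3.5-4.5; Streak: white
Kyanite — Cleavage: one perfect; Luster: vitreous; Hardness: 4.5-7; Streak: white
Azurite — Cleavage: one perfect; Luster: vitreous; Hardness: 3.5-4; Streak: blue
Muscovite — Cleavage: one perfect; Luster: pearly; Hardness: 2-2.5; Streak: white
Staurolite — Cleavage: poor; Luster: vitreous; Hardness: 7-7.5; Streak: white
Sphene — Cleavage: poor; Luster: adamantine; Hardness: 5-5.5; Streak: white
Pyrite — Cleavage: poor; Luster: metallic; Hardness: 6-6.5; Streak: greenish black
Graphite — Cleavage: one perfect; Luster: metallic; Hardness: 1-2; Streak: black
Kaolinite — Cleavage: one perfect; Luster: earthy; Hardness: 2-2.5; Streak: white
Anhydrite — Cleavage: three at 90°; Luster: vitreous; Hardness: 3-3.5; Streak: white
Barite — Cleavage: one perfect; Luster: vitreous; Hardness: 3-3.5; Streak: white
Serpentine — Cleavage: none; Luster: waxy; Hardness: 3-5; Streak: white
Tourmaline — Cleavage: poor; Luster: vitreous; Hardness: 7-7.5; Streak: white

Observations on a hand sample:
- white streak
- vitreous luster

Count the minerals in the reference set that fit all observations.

8

White streak is inconsistent with Augite, Hornblende, Rutile, Azurite, Pyrite, Graphite.
Vitreous luster rules out Talc, Zircon, Muscovite, Sphene, Kaolinite, Serpentine.
The minerals that satisfy all observations are Anhydrite, Barite, Biotite, Fluorite, Kyanite, Siderite, Staurolite, Tourmaline.
That is 8 minerals.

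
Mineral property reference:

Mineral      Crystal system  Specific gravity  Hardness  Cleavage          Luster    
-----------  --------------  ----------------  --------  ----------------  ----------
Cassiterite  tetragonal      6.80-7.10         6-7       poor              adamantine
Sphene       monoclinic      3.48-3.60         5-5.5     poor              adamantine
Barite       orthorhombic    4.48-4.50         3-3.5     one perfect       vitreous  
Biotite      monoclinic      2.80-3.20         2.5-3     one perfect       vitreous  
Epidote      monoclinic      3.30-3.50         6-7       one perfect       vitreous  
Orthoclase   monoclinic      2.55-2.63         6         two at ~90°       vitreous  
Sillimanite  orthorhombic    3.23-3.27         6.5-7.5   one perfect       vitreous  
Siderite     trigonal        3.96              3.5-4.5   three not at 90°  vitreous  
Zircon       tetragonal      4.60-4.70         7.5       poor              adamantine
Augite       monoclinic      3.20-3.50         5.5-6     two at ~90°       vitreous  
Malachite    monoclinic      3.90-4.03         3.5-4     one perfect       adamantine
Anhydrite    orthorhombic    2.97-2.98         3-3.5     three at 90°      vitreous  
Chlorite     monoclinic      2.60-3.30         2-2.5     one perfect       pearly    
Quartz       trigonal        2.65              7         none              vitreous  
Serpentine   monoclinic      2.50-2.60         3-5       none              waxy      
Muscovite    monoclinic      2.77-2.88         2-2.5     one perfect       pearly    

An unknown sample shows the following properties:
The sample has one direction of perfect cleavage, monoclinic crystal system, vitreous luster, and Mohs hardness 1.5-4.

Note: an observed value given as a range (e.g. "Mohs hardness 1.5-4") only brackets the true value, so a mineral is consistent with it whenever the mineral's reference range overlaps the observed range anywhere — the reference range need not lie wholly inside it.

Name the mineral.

One direction of perfect cleavage: only Barite, Biotite, Epidote, Sillimanite, Malachite, Chlorite, Muscovite remain.
Monoclinic crystal system is inconsistent with Barite, Sillimanite.
Vitreous luster: leaves Biotite, Epidote.
Mohs hardness 1.5-4 eliminates Epidote.
Only Biotite satisfies all observations.

Biotite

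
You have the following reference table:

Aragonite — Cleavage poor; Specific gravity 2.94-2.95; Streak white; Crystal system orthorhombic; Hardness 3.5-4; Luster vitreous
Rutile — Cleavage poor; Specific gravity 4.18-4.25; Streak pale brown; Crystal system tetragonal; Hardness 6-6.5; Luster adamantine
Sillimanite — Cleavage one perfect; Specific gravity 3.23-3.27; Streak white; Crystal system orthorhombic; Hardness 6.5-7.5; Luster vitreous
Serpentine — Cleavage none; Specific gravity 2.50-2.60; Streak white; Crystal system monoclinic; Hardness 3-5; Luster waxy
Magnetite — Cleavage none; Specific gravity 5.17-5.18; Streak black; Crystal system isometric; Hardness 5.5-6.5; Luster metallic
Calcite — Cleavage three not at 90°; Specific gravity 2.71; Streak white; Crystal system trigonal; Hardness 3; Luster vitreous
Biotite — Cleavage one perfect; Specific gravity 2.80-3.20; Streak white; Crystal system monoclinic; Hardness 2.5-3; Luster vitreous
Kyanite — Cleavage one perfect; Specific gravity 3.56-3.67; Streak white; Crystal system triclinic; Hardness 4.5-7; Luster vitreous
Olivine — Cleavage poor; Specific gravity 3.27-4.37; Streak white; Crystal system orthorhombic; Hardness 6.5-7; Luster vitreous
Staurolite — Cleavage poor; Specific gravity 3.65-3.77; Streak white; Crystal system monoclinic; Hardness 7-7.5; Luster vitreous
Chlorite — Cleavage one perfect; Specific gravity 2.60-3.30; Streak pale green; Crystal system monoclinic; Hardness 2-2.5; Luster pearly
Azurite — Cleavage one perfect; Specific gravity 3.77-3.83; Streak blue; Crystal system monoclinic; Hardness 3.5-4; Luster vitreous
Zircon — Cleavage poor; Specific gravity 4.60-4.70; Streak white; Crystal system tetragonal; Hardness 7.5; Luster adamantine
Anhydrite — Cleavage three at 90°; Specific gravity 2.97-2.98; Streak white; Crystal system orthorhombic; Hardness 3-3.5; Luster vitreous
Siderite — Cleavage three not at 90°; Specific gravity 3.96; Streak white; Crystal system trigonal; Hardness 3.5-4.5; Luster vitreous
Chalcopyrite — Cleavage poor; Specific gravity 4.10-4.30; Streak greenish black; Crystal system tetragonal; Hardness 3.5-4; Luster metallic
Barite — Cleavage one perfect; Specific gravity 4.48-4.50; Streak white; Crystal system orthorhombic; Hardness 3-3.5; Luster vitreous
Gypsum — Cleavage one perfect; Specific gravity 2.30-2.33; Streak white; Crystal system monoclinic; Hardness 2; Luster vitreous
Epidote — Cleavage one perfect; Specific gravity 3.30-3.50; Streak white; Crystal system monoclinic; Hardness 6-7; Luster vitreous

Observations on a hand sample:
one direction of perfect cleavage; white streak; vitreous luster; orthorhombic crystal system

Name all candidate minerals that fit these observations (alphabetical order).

One direction of perfect cleavage — leaves Sillimanite, Biotite, Kyanite, Chlorite, Azurite, Barite, Gypsum, Epidote.
White streak is inconsistent with Chlorite, Azurite.
Vitreous luster — every remaining candidate is consistent.
Orthorhombic crystal system — narrows the field to Sillimanite, Barite.
Remaining candidates: Barite, Sillimanite.

Barite, Sillimanite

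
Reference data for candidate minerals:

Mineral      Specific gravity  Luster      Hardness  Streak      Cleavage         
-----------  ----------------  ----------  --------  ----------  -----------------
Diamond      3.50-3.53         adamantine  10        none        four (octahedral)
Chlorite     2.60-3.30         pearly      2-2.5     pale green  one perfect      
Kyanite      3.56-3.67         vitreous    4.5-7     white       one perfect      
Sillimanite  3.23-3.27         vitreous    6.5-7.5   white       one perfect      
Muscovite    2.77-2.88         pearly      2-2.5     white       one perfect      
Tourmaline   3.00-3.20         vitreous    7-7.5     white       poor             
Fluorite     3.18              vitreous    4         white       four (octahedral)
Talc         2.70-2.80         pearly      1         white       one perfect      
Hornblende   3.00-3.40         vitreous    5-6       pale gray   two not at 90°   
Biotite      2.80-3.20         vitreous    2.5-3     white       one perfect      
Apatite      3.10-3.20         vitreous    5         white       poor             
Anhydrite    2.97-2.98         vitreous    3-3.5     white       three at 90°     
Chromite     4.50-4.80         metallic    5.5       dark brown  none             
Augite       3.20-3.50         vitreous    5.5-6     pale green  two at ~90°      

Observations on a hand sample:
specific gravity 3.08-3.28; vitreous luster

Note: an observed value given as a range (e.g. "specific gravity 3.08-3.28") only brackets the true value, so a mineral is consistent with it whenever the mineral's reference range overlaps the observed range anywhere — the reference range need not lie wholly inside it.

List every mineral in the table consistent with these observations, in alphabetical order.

Apatite, Augite, Biotite, Fluorite, Hornblende, Sillimanite, Tourmaline

Specific gravity 3.08-3.28 rules out Diamond, Kyanite, Muscovite, Talc, Anhydrite, Chromite.
Vitreous luster rules out Chlorite.
Consistent with every observation: Apatite, Augite, Biotite, Fluorite, Hornblende, Sillimanite, Tourmaline.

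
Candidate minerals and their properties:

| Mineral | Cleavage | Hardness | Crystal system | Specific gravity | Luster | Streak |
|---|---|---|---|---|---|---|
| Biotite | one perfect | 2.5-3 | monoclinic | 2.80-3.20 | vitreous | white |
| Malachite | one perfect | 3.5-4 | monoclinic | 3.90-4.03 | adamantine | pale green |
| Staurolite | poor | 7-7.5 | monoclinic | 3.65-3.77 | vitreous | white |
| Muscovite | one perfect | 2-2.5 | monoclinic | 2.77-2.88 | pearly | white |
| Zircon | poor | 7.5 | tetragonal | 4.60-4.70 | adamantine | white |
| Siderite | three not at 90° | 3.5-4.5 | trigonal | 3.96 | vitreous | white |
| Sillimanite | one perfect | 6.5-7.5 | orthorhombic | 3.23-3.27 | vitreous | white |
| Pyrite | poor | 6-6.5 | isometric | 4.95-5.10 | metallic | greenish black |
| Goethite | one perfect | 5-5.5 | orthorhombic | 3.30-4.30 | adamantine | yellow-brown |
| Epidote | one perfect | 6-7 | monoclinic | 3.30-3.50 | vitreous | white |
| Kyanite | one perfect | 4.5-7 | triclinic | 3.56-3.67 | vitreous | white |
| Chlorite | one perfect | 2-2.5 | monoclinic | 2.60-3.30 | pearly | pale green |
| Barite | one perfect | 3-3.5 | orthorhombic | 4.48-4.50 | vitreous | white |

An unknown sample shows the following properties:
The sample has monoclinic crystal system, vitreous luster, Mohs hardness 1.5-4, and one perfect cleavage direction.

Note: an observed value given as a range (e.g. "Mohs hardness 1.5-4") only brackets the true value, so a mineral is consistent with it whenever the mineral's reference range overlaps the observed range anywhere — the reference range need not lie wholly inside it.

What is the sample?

Biotite

Monoclinic crystal system: narrows the field to Biotite, Malachite, Staurolite, Muscovite, Epidote, Chlorite.
Vitreous luster eliminates Malachite, Muscovite, Chlorite.
Mohs hardness 1.5-4: narrows the field to Biotite.
One perfect cleavage direction: consistent with all remaining minerals.
The only mineral consistent with every observation is Biotite.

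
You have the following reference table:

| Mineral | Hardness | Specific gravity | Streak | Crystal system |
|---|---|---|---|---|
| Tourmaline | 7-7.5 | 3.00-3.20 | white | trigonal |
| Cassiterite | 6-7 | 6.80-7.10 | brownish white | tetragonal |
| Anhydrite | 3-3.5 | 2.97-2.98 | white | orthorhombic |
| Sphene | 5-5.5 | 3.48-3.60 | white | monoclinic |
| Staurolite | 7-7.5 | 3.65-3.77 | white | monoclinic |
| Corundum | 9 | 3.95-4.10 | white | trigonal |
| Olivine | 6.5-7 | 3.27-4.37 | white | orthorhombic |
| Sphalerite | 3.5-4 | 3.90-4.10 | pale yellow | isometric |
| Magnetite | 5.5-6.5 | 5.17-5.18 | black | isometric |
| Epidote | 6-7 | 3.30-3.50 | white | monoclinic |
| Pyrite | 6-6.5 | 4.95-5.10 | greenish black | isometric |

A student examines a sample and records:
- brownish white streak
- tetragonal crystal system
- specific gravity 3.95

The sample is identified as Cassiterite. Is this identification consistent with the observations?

Brownish white streak — matches Cassiterite (brownish white streak).
Tetragonal crystal system — matches Cassiterite (tetragonal system).
Specific gravity 3.95 — Cassiterite has SG 6.80-7.10; which does not match.
Cassiterite is excluded by the specific gravity.

No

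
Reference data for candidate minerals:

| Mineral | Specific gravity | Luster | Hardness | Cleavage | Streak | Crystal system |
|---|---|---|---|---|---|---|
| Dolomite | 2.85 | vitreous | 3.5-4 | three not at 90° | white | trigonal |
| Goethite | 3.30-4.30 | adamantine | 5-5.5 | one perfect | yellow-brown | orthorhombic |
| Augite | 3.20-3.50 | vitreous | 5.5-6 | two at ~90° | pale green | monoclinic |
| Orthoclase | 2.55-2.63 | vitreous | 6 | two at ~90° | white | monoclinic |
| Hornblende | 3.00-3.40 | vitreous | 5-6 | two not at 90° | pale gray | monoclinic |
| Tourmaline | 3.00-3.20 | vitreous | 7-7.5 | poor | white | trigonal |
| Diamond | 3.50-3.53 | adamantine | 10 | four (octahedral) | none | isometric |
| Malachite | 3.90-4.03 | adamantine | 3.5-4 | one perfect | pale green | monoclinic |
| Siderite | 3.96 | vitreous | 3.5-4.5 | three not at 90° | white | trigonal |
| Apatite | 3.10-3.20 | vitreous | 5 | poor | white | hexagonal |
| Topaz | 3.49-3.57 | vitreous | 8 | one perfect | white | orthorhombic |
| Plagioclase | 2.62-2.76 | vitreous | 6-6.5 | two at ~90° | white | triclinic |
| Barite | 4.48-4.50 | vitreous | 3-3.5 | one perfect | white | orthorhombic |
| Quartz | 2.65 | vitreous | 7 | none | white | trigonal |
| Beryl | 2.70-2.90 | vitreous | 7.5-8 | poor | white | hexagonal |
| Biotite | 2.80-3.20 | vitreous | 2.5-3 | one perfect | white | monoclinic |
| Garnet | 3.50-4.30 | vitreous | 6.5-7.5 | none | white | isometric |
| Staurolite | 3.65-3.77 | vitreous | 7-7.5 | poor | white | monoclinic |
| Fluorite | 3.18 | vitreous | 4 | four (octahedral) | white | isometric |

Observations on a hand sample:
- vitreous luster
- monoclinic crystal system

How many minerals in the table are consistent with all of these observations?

5

Vitreous luster is inconsistent with Goethite, Diamond, Malachite.
Monoclinic crystal system: only Augite, Orthoclase, Hornblende, Biotite, Staurolite remain.
The minerals that satisfy all observations are Augite, Biotite, Hornblende, Orthoclase, Staurolite.
That is 5 minerals.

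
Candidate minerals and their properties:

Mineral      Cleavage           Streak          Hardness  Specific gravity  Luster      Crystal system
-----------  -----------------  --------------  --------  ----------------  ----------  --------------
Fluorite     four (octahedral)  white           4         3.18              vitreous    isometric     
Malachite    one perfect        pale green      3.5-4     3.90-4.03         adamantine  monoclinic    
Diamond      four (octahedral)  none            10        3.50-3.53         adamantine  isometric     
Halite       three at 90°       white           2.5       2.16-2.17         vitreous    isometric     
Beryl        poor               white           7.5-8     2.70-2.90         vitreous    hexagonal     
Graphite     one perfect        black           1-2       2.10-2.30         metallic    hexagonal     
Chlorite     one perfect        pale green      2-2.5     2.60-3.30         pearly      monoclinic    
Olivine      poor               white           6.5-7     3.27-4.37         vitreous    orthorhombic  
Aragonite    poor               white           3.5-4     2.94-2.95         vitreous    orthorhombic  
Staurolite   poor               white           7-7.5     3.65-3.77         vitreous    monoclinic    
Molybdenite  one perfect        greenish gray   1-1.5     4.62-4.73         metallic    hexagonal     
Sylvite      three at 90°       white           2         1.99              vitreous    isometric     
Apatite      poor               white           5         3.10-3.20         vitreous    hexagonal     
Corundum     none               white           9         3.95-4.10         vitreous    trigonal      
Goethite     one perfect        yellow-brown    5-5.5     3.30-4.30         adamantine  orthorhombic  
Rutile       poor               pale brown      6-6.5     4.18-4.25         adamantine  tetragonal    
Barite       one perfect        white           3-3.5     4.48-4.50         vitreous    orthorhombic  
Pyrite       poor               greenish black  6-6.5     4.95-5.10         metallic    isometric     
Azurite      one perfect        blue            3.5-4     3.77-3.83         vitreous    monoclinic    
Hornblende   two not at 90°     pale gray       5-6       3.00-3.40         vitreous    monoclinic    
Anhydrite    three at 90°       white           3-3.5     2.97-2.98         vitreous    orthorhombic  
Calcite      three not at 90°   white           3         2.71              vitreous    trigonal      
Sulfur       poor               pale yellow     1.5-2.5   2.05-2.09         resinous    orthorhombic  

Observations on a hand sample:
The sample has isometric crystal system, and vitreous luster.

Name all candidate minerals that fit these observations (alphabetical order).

Fluorite, Halite, Sylvite

Isometric crystal system — leaves Fluorite, Diamond, Halite, Sylvite, Pyrite.
Vitreous luster excludes Diamond, Pyrite.
Remaining candidates: Fluorite, Halite, Sylvite.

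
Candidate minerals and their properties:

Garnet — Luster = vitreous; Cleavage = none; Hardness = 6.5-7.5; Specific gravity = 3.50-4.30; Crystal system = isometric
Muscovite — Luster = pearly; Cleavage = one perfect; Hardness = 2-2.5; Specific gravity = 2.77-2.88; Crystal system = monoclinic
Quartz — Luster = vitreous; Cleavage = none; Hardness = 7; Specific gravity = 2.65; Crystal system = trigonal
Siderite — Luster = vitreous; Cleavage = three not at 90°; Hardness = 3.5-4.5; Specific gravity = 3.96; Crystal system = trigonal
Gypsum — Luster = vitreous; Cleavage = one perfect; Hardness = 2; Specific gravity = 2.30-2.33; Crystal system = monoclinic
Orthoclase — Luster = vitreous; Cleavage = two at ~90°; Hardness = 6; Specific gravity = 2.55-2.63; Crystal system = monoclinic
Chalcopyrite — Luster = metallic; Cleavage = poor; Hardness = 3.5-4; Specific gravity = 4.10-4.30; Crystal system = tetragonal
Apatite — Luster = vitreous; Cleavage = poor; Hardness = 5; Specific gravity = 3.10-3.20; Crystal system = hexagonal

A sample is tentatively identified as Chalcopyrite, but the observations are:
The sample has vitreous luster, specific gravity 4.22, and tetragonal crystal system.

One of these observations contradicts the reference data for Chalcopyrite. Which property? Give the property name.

Vitreous luster: Chalcopyrite has metallic luster — outside the reference range.
Specific gravity 4.22: Chalcopyrite has SG 4.10-4.30 — matches.
Tetragonal crystal system: Chalcopyrite has tetragonal system — matches.
The luster is the one property that does not fit.

luster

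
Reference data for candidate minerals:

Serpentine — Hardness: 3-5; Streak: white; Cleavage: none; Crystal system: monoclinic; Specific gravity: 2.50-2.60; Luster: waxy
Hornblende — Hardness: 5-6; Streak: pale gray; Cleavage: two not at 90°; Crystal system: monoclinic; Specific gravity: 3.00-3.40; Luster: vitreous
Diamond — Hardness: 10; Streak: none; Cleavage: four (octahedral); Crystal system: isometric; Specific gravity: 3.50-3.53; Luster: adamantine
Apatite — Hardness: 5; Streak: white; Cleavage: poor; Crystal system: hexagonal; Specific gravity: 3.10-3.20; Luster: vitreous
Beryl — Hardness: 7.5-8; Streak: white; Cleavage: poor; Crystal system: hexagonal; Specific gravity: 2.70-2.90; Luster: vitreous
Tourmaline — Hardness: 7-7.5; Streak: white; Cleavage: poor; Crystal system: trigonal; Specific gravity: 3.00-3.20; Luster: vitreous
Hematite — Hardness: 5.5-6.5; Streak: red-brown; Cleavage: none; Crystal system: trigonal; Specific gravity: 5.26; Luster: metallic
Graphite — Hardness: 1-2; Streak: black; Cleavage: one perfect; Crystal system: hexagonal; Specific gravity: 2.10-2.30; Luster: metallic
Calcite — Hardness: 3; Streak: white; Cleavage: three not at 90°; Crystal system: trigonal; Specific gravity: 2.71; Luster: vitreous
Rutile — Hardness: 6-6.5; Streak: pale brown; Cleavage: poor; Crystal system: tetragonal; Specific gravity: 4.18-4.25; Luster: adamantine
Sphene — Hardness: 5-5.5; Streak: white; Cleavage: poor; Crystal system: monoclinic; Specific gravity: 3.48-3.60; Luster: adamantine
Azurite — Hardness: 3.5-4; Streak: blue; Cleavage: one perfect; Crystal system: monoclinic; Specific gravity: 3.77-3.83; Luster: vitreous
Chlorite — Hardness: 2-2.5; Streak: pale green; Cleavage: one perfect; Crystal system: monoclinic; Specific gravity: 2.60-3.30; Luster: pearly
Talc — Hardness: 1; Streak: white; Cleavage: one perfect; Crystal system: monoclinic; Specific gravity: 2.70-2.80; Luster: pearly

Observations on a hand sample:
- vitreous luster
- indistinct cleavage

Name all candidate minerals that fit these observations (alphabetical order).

Vitreous luster — only Hornblende, Apatite, Beryl, Tourmaline, Calcite, Azurite remain.
Indistinct cleavage rules out Hornblende, Calcite, Azurite.
Consistent with every observation: Apatite, Beryl, Tourmaline.

Apatite, Beryl, Tourmaline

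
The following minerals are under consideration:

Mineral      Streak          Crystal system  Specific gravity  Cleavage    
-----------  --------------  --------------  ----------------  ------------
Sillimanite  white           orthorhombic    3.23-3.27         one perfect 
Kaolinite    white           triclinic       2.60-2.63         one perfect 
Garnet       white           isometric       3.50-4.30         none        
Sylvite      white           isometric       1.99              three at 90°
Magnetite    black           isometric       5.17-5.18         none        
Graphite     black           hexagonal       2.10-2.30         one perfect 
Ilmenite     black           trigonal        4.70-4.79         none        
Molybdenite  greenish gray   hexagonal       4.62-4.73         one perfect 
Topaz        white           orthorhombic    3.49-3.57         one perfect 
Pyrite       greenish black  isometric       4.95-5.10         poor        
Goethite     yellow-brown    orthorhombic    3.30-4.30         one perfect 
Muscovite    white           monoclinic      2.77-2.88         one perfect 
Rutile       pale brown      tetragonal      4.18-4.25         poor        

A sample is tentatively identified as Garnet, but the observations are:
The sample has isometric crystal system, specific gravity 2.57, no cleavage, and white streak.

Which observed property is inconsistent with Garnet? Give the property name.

Isometric crystal system: Garnet has isometric system — consistent.
Specific gravity 2.57: Garnet has SG 3.50-4.30 — does not match.
No cleavage: Garnet has cleavage none — consistent.
White streak: Garnet has white streak — consistent.
The specific gravity is the one property that does not fit.

specific gravity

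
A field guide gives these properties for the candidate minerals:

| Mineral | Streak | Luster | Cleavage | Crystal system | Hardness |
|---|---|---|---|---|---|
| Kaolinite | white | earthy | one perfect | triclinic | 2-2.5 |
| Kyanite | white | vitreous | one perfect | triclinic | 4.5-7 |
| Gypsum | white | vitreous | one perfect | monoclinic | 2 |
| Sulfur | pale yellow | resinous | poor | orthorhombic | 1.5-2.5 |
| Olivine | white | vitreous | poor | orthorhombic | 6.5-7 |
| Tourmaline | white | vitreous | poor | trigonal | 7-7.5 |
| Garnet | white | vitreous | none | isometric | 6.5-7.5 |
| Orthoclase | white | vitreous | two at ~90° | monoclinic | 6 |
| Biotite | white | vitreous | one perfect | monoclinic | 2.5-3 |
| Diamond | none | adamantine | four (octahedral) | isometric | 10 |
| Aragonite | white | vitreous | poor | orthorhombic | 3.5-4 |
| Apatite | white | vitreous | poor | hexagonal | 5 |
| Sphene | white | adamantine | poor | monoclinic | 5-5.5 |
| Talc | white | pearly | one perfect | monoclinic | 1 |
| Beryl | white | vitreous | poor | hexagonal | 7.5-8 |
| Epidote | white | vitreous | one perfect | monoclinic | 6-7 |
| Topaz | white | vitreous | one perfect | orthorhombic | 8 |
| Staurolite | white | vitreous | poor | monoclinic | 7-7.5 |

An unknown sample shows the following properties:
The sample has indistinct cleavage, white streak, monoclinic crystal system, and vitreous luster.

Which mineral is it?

Indistinct cleavage: Sulfur, Olivine, Tourmaline, Aragonite, Apatite, Sphene, Beryl, Staurolite remain.
White streak eliminates Sulfur.
Monoclinic crystal system: leaves Sphene, Staurolite.
Vitreous luster eliminates Sphene.
The only mineral consistent with every observation is Staurolite.

Staurolite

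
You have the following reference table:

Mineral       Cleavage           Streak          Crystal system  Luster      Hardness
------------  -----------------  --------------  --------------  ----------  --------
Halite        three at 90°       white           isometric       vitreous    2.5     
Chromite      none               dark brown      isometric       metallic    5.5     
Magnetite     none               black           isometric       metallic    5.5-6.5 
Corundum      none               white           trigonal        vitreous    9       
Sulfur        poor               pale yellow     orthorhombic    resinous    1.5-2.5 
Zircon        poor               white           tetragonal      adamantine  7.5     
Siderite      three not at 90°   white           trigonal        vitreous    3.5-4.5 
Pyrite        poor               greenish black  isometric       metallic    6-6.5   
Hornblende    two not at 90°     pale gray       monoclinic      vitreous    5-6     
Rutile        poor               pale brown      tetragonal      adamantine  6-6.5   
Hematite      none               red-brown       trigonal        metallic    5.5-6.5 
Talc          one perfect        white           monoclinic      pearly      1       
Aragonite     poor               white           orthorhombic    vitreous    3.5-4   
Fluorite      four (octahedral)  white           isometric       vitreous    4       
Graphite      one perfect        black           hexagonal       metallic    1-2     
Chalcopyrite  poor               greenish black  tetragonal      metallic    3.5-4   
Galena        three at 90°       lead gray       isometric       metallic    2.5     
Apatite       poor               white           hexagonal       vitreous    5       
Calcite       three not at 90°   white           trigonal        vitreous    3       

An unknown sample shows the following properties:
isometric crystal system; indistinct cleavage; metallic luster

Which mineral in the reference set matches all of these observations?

Pyrite

Isometric crystal system: narrows the field to Halite, Chromite, Magnetite, Pyrite, Fluorite, Galena.
Indistinct cleavage: only Pyrite remains.
Metallic luster: no further eliminations.
Only Pyrite satisfies all observations.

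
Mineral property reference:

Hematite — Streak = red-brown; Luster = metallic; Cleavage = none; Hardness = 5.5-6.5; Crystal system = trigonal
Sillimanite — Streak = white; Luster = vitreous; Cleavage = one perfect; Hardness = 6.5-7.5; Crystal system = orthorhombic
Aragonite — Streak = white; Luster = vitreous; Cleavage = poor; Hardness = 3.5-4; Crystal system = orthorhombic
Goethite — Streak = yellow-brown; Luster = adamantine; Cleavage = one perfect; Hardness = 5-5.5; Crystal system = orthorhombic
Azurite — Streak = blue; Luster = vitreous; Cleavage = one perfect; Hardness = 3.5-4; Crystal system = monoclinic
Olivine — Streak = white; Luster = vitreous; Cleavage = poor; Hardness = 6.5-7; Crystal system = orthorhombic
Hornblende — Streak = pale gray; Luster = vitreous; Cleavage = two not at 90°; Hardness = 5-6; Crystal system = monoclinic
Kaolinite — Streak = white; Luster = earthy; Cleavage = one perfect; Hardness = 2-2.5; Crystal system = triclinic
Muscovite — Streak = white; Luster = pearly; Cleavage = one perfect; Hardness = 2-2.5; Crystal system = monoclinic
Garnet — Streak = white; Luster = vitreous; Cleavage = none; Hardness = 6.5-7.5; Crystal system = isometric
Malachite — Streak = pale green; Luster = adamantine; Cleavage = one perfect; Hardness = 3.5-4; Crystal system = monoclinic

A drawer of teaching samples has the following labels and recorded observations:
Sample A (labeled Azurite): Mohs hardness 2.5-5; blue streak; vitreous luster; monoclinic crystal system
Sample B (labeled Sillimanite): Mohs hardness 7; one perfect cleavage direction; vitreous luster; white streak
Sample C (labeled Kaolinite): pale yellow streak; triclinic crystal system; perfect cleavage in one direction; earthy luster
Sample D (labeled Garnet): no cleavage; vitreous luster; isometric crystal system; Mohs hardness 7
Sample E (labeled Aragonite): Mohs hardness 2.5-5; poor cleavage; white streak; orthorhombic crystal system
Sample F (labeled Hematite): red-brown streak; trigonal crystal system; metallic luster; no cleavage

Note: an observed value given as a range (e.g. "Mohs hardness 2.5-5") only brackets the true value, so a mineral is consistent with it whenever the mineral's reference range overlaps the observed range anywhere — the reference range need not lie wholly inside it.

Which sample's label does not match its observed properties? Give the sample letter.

C

Sample A: all recorded properties match Azurite.
Sample B: all recorded properties match Sillimanite.
Sample C: pale yellow streak is outside the reference for Kaolinite (white streak) — mislabeled.
Sample D: all recorded properties match Garnet.
Sample E: all recorded properties match Aragonite.
Sample F: all recorded properties match Hematite.
Sample C is the mislabeled one.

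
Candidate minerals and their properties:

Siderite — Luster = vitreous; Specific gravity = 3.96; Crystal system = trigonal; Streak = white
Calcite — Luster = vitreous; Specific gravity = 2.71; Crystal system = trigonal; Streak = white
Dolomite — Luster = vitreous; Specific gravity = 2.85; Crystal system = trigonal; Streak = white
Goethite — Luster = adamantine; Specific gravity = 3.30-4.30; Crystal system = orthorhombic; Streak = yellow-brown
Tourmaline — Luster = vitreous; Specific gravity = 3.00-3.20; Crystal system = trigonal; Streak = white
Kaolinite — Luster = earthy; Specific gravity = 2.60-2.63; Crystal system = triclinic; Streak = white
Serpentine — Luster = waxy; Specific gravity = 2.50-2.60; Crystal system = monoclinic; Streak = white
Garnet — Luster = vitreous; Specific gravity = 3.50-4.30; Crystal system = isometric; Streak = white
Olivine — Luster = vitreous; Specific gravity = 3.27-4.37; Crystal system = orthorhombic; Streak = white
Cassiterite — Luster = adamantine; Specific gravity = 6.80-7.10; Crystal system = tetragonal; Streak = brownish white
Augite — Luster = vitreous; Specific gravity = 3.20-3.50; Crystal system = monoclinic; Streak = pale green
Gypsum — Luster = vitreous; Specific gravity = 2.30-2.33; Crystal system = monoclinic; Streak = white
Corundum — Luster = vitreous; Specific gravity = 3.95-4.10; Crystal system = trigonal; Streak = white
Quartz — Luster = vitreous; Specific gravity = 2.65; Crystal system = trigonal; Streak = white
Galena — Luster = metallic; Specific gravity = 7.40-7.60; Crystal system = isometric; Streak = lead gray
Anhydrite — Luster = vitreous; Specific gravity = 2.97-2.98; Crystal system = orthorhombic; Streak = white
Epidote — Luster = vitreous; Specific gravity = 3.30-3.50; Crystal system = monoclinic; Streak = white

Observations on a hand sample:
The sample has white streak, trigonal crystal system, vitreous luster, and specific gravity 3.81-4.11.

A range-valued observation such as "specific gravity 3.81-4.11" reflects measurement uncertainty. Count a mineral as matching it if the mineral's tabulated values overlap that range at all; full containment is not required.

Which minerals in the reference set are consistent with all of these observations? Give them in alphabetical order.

White streak excludes Goethite, Cassiterite, Augite, Galena.
Trigonal crystal system — leaves Siderite, Calcite, Dolomite, Tourmaline, Corundum, Quartz.
Vitreous luster — all remaining candidates fit.
Specific gravity 3.81-4.11 — Siderite, Corundum remain.
Remaining candidates: Corundum, Siderite.

Corundum, Siderite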